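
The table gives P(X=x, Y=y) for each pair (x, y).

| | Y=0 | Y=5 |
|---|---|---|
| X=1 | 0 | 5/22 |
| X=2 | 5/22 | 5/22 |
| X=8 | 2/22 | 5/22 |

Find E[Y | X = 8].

25/7

P(X = 8) = 7/22.
Σ Y·P over the event = 0·(2/22) + 5·(5/22) = 25/22.
E[Y | X = 8] = (25/22) / (7/22) = 25/7.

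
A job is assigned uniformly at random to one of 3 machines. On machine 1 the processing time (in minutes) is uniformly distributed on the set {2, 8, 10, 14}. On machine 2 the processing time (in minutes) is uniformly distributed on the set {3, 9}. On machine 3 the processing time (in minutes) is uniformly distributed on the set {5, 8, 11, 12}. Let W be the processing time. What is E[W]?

E[W | machine 1] = (2+8+10+14)/4 = 17/2.
E[W | machine 2] = (3+9)/2 = 6.
E[W | machine 3] = (5+8+11+12)/4 = 9.
E[W] = (1/3)·(17/2) + (1/3)·(6) + (1/3)·(9) = 47/6.

47/6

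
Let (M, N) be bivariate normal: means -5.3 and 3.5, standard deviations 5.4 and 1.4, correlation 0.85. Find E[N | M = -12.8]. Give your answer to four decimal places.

E[N | M=x] = μ_N + ρ(σ_N/σ_M)(x − μ_M) for jointly normal variables.
E[N | M=-12.8] = 3.5 + (0.85)·(1.4/5.4)·(-12.8 − (-5.3)) = 3.5 + (0.22037)·(-7.5) = 1.8472.

1.8472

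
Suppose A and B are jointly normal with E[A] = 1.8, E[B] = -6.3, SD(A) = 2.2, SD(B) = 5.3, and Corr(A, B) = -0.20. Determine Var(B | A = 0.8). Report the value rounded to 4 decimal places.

Var(B | A=x) = (1 − ρ²)·σ_B².
Var(B | A=0.8) = (5.3)²·(1 − (-0.20)²) = 28.09·0.96 = 26.9664.

26.9664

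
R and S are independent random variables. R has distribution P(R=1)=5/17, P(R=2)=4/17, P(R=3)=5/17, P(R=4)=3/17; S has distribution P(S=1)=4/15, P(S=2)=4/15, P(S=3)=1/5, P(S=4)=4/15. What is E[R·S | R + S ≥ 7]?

P(R + S ≥ 7) = 41/255.
Summing RS·P(x,y) over outcomes with R + S ≥ 7 gives 36/17.
E[R·S | R + S ≥ 7] = (36/17) / (41/255) = 540/41.

540/41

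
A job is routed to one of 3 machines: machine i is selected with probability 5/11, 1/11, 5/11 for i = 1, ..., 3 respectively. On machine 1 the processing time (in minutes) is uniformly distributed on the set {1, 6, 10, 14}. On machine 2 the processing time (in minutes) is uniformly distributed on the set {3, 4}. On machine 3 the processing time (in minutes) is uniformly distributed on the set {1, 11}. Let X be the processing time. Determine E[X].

289/44

E[X | machine 1] = (1+6+10+14)/4 = 31/4.
E[X | machine 2] = (3+4)/2 = 7/2.
E[X | machine 3] = (1+11)/2 = 6.
E[X] = (5/11)·(31/4) + (1/11)·(7/2) + (5/11)·(6) = 289/44.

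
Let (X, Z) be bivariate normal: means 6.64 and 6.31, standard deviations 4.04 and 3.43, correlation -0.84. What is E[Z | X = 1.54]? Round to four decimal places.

The regression of Z on X has slope ρ·σ_Z/σ_X and passes through (μ_X, μ_Z).
E[Z | X=1.54] = 6.31 + (-0.84)·(3.43/4.04)·(1.54 − (6.64)) = 6.31 + (-0.71317)·(-5.1) = 9.9472.

9.9472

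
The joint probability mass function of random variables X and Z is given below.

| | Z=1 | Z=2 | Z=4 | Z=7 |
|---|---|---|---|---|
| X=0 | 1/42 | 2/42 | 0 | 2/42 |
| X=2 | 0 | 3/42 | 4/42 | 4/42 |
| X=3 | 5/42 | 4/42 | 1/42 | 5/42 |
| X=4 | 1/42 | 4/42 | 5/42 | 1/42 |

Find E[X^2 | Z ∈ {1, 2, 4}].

139/15

P(Z ∈ {1, 2, 4}) = 5/7.
Summing X^2·P(X=x,Z=y) over the conditioning event gives 139/21.
E[X^2 | Z ∈ {1, 2, 4}] = (139/21) / (5/7) = 139/15.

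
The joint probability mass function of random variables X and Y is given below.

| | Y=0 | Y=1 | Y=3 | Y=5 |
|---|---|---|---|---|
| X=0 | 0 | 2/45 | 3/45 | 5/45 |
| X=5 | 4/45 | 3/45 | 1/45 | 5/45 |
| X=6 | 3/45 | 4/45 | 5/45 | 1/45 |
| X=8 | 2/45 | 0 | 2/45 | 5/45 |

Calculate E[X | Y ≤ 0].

P(Y ≤ 0) = 1/5.
Summing X·P(X=x,Y=y) over the conditioning event gives 6/5.
E[X | Y ≤ 0] = (6/5) / (1/5) = 6.

6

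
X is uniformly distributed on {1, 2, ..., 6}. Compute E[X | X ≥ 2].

4

Given X ≥ 2, X is equally likely to be any of {2, 3, 4, 5, 6}.
E[X | X ≥ 2] = (2 + 3 + 4 + 5 + 6) / 5 = 4.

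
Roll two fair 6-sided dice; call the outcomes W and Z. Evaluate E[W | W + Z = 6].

3

Outcomes with W + Z = 6: (1,5), (2,4), (3,3), (4,2), (5,1), each with probability 1/36.
E[W | W + Z = 6] = (1 + 2 + 3 + 4 + 5) / 5 = 3.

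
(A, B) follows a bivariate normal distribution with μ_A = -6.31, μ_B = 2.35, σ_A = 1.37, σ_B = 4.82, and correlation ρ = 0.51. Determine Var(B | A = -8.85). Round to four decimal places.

The conditional variance in a bivariate normal is σ_B²(1 − ρ²), independent of x.
Var(B | A=-8.85) = (4.82)²·(1 − (0.51)²) = 23.2324·0.7399 = 17.1897.

17.1897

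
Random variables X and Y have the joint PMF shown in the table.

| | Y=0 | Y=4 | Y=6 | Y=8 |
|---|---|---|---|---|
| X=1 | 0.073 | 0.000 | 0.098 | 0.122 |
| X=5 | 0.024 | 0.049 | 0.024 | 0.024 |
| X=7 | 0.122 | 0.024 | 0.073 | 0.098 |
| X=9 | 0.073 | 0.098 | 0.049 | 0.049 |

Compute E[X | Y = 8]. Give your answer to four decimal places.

4.6724

P(Y = 8) = 0.293.
Summing X·P(X=x,Y=y) over the conditioning event gives 1.369.
E[X | Y = 8] = (1.369) / (0.293) = 4.6724.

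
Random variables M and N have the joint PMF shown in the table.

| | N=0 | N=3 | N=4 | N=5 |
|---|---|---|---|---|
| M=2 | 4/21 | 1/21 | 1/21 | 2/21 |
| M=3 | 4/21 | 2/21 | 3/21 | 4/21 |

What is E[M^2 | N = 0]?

P(N = 0) = 8/21.
Σ M^2·P over the event = 4·(4/21) + 9·(4/21) = 52/21.
E[M^2 | N = 0] = (52/21) / (8/21) = 13/2.

13/2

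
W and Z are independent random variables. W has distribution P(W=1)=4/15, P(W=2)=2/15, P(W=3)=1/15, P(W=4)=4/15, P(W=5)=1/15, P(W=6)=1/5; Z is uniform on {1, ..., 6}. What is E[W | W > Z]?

24/5

P(W > Z) = 7/18.
Summing W·P(x,y) over outcomes with W > Z gives 28/15.
E[W | W > Z] = (28/15) / (7/18) = 24/5.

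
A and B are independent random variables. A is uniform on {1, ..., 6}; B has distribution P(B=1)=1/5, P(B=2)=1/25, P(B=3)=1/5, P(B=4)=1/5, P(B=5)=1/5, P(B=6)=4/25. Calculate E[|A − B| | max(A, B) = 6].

119/45

P(max(A, B) = 6) = 3/10.
Summing |A−B|·P(x,y) over outcomes with max(A, B) = 6 gives 119/150.
E[|A − B| | max(A, B) = 6] = (119/150) / (3/10) = 119/45.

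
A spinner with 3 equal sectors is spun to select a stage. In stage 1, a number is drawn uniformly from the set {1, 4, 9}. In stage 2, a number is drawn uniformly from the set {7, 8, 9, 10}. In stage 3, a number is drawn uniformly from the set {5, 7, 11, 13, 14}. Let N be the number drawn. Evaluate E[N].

E[N | stage 1] = (1+4+9)/3 = 14/3.
E[N | stage 2] = (7+8+9+10)/4 = 17/2.
E[N | stage 3] = (5+7+11+13+14)/5 = 10.
E[N] = (1/3)·(14/3) + (1/3)·(17/2) + (1/3)·(10) = 139/18.

139/18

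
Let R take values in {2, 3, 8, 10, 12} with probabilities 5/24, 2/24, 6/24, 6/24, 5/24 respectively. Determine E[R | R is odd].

P(R is odd) = 1/12.
Σ over the event: 3·1/12 = 1/4.
E[R | R is odd] = (1/4) / (1/12) = 3.

3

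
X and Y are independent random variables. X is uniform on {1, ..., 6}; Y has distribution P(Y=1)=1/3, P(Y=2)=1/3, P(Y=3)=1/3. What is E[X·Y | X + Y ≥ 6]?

P(X + Y ≥ 6) = 1/2.
Summing XY·P(x,y) over outcomes with X + Y ≥ 6 gives 95/18.
E[X·Y | X + Y ≥ 6] = (95/18) / (1/2) = 95/9.

95/9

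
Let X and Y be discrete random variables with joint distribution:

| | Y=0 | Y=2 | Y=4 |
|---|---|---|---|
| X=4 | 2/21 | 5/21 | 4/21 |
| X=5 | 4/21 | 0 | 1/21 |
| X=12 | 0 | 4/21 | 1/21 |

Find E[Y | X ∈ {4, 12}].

P(X ∈ {4, 12}) = 16/21.
Σ Y·P over the event = 0·(2/21) + 2·(5/21) + 4·(4/21) + 2·(4/21) + 4·(1/21) = 38/21.
E[Y | X ∈ {4, 12}] = (38/21) / (16/21) = 19/8.

19/8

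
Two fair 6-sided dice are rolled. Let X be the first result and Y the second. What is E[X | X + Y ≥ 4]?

P(X + Y ≥ 4) = 11/12.
Summing X·P(x,y) over outcomes with X + Y ≥ 4 gives 61/18.
E[X | X + Y ≥ 4] = (61/18) / (11/12) = 122/33.

122/33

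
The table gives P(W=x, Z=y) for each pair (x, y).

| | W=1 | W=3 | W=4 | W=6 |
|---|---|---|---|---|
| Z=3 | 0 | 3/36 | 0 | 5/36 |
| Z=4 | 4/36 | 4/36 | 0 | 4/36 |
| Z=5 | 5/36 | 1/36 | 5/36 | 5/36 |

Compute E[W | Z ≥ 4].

7/2

P(Z ≥ 4) = 7/9.
Σ W·P over the event = 1·(4/36) + 1·(5/36) + 3·(4/36) + 3·(1/36) + 4·(5/36) + 6·(4/36) + 6·(5/36) = 49/18.
E[W | Z ≥ 4] = (49/18) / (7/9) = 7/2.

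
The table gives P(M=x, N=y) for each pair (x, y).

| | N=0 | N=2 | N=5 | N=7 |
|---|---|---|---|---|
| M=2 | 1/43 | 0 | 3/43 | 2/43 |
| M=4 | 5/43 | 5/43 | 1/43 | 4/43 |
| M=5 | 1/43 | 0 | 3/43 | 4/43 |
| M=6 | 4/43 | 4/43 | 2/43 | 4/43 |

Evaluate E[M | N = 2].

44/9

P(N = 2) = 9/43.
Summing M·P(M=x,N=y) over the conditioning event gives 44/43.
E[M | N = 2] = (44/43) / (9/43) = 44/9.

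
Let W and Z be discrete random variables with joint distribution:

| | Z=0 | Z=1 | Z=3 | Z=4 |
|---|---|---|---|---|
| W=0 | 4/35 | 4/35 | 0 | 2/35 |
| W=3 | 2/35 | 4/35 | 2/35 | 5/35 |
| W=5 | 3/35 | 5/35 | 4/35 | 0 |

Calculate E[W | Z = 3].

13/3

P(Z = 3) = 6/35.
Σ W·P over the event = 3·(2/35) + 5·(4/35) = 26/35.
E[W | Z = 3] = (26/35) / (6/35) = 13/3.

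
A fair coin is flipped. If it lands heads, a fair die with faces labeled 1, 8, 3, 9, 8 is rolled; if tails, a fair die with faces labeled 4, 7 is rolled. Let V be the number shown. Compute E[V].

E[V | heads] = (1+8+3+9+8)/5 = 29/5.
E[V | tails] = (4+7)/2 = 11/2.
By the law of total expectation,
E[V] = (1/2)·(29/5) + (1/2)·(11/2) = 113/20.

113/20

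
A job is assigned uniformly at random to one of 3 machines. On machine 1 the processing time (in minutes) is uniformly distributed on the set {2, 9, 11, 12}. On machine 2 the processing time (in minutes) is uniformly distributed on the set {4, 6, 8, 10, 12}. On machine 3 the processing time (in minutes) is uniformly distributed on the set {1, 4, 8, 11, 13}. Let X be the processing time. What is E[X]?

E[X | machine 1] = (2+9+11+12)/4 = 17/2.
E[X | machine 2] = (4+6+8+10+12)/5 = 8.
E[X | machine 3] = (1+4+8+11+13)/5 = 37/5.
By the law of total expectation,
E[X] = (1/3)·(17/2) + (1/3)·(8) + (1/3)·(37/5) = 239/30.

239/30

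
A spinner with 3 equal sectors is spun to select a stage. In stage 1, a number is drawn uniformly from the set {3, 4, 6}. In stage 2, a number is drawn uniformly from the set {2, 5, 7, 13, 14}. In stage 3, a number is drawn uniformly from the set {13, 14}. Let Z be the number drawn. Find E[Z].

781/90

E[Z | stage 1] = (3+4+6)/3 = 13/3.
E[Z | stage 2] = (2+5+7+13+14)/5 = 41/5.
E[Z | stage 3] = (13+14)/2 = 27/2.
E[Z] = (1/3)·(13/3) + (1/3)·(41/5) + (1/3)·(27/2) = 781/90.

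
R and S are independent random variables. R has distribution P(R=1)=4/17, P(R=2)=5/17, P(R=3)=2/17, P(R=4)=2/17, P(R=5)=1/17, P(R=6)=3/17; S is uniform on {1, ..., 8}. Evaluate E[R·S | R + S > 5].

P(R + S > 5) = 99/136.
Summing RS·P(x,y) over outcomes with R + S > 5 gives 855/68.
E[R·S | R + S > 5] = (855/68) / (99/136) = 190/11.

190/11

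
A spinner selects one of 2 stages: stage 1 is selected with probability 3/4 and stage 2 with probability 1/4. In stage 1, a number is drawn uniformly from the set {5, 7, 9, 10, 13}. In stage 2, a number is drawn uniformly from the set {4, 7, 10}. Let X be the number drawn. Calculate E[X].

E[X | stage 1] = (5+7+9+10+13)/5 = 44/5.
E[X | stage 2] = (4+7+10)/3 = 7.
E[X] = (3/4)·(44/5) + (1/4)·(7) = 167/20.

167/20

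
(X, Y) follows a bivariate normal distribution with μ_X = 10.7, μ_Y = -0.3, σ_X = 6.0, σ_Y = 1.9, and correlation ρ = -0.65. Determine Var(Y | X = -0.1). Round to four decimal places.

For a bivariate normal, Var(Y | X=x) = σ_Y²(1 − ρ²).
Var(Y | X=-0.1) = (1.9)²·(1 − (-0.65)²) = 3.61·0.5775 = 2.0848.

2.0848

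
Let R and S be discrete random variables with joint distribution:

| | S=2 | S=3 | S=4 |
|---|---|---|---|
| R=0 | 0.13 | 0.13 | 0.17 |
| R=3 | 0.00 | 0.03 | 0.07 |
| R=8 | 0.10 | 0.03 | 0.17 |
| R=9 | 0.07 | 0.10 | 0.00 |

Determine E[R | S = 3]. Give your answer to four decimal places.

P(S = 3) = 0.29.
Σ R·P over the event = 0·(0.13) + 3·(0.03) + 8·(0.03) + 9·(0.10) = 1.23.
E[R | S = 3] = (1.23) / (0.29) = 4.2414.

4.2414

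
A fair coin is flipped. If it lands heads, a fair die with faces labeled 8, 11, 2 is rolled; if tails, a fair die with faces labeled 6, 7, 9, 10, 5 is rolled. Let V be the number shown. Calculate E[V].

E[V | heads] = (8+11+2)/3 = 7.
E[V | tails] = (6+7+9+10+5)/5 = 37/5.
E[V] = (1/2)·(7) + (1/2)·(37/5) = 36/5.

36/5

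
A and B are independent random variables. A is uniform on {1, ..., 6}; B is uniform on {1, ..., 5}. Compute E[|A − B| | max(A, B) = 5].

20/9

P(max(A, B) = 5) = 3/10.
Summing |A−B|·P(x,y) over outcomes with max(A, B) = 5 gives 2/3.
E[|A − B| | max(A, B) = 5] = (2/3) / (3/10) = 20/9.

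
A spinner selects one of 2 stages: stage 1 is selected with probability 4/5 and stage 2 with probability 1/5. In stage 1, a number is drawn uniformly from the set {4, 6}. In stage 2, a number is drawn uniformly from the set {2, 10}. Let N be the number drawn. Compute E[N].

26/5

E[N | stage 1] = (4+6)/2 = 5.
E[N | stage 2] = (2+10)/2 = 6.
By the law of total expectation,
E[N] = (4/5)·(5) + (1/5)·(6) = 26/5.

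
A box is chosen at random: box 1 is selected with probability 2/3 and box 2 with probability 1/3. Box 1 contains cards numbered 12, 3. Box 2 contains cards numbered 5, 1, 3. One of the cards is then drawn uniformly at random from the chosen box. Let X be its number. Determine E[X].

6

E[X | box 1] = (12+3)/2 = 15/2.
E[X | box 2] = (5+1+3)/3 = 3.
E[X] = (2/3)·(15/2) + (1/3)·(3) = 6.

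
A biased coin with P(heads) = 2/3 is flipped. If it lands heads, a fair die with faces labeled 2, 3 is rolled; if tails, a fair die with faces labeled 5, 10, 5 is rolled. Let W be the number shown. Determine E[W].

E[W | heads] = (2+3)/2 = 5/2.
E[W | tails] = (5+10+5)/3 = 20/3.
E[W] = (2/3)·(5/2) + (1/3)·(20/3) = 35/9.

35/9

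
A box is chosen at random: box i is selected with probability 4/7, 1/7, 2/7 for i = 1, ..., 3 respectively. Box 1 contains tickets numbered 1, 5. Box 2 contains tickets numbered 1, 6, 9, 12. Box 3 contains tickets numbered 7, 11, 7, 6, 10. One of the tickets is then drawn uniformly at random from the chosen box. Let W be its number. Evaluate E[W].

177/35

E[W | box 1] = (1+5)/2 = 3.
E[W | box 2] = (1+6+9+12)/4 = 7.
E[W | box 3] = (7+11+7+6+10)/5 = 41/5.
E[W] = (4/7)·(3) + (1/7)·(7) + (2/7)·(41/5) = 177/35.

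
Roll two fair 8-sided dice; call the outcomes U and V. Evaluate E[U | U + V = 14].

7

Outcomes with U + V = 14: (6,8), (7,7), (8,6), each with probability 1/64.
E[U | U + V = 14] = (6 + 7 + 8) / 3 = 7.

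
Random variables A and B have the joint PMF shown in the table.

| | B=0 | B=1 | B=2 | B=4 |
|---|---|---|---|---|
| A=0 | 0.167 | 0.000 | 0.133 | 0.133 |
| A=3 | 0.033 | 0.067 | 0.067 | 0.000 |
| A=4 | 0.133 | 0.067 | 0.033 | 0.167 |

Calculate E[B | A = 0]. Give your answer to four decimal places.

P(A = 0) = 0.433.
Σ B·P over the event = 0·(0.167) + 2·(0.133) + 4·(0.133) = 0.798.
E[B | A = 0] = (0.798) / (0.433) = 1.8430.

1.8430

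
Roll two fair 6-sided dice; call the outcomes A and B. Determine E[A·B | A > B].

P(A > B) = 5/12.
Summing AB·P(x,y) over outcomes with A > B gives 175/36.
E[A·B | A > B] = (175/36) / (5/12) = 35/3.

35/3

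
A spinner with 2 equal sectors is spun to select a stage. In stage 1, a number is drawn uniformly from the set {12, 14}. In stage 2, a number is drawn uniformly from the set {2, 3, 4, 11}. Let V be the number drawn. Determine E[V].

E[V | stage 1] = (12+14)/2 = 13.
E[V | stage 2] = (2+3+4+11)/4 = 5.
E[V] = (1/2)·(13) + (1/2)·(5) = 9.

9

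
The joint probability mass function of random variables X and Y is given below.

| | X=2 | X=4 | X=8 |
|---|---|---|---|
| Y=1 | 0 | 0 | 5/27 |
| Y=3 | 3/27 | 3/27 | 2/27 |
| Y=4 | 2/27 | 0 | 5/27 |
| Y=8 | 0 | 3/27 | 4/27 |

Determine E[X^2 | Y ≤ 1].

64

P(Y ≤ 1) = 5/27.
Σ X^2·P over the event = 64·(5/27) = 320/27.
E[X^2 | Y ≤ 1] = (320/27) / (5/27) = 64.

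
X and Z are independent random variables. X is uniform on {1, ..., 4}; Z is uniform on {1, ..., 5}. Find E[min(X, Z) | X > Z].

P(X > Z) = 3/10.
Summing min(X,Z)·P(x,y) over outcomes with X > Z gives 1/2.
E[min(X, Z) | X > Z] = (1/2) / (3/10) = 5/3.

5/3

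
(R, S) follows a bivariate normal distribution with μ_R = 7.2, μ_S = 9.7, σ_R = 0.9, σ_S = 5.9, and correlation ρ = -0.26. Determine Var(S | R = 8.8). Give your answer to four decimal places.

32.4568

Var(S | R=x) = (1 − ρ²)·σ_S².
Var(S | R=8.8) = (5.9)²·(1 − (-0.26)²) = 34.81·0.9324 = 32.4568.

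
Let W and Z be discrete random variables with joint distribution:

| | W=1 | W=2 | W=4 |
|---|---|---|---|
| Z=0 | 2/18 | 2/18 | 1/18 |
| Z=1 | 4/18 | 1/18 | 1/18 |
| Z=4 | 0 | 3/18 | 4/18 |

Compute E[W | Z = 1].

P(Z = 1) = 1/3.
Σ W·P over the event = 1·(4/18) + 2·(1/18) + 4·(1/18) = 5/9.
E[W | Z = 1] = (5/9) / (1/3) = 5/3.

5/3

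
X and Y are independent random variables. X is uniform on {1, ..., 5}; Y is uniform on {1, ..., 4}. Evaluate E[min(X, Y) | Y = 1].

P(Y = 1) = 1/4.
Summing min(X,Y)·P(x,y) over outcomes with Y = 1 gives 1/4.
E[min(X, Y) | Y = 1] = (1/4) / (1/4) = 1.

1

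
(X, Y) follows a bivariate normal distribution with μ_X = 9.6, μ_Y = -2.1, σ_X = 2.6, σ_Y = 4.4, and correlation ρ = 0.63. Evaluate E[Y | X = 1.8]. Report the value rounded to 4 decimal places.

For a bivariate normal, E[Y | X=x] = μ_Y + ρ·(σ_Y/σ_X)·(x − μ_X).
E[Y | X=1.8] = -2.1 + (0.63)·(4.4/2.6)·(1.8 − (9.6)) = -2.1 + (1.06615)·(-7.8) = -10.4160.

-10.4160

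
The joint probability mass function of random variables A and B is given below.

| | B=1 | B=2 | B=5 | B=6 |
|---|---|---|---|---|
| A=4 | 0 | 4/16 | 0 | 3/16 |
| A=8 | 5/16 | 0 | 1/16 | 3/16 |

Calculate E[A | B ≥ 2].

P(B ≥ 2) = 11/16.
Σ A·P over the event = 4·(4/16) + 4·(3/16) + 8·(1/16) + 8·(3/16) = 15/4.
E[A | B ≥ 2] = (15/4) / (11/16) = 60/11.

60/11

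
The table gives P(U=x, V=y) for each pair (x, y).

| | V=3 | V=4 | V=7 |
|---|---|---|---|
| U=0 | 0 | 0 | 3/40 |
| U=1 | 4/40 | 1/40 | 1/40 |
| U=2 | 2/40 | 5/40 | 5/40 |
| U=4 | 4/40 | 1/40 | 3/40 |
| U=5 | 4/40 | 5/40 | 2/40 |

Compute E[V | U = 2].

61/12

P(U = 2) = 3/10.
Σ V·P over the event = 3·(2/40) + 4·(5/40) + 7·(5/40) = 61/40.
E[V | U = 2] = (61/40) / (3/10) = 61/12.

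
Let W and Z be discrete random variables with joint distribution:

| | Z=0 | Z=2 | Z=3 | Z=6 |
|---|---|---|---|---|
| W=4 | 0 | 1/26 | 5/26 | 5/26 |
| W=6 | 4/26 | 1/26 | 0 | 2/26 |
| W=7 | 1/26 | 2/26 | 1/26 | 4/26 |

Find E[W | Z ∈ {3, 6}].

P(Z ∈ {3, 6}) = 17/26.
Σ W·P over the event = 4·(5/26) + 4·(5/26) + 6·(2/26) + 7·(1/26) + 7·(4/26) = 87/26.
E[W | Z ∈ {3, 6}] = (87/26) / (17/26) = 87/17.

87/17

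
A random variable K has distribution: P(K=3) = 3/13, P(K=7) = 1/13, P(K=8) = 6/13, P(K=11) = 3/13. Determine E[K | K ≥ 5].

44/5

P(K ≥ 5) = 10/13.
Σ over the event: 7·1/13 + 8·6/13 + 11·3/13 = 88/13.
E[K | K ≥ 5] = (88/13) / (10/13) = 44/5.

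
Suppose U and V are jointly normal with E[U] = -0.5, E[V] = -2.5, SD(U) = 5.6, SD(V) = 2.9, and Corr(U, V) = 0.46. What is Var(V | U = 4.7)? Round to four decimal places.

The conditional variance in a bivariate normal is σ_V²(1 − ρ²), independent of x.
Var(V | U=4.7) = (2.9)²·(1 − (0.46)²) = 8.41·0.7884 = 6.6304.

6.6304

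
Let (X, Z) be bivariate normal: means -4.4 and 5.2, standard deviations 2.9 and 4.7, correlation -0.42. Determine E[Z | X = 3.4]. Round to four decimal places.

-0.1094

The regression of Z on X has slope ρ·σ_Z/σ_X and passes through (μ_X, μ_Z).
E[Z | X=3.4] = 5.2 + (-0.42)·(4.7/2.9)·(3.4 − (-4.4)) = 5.2 + (-0.68069)·(7.8) = -0.1094.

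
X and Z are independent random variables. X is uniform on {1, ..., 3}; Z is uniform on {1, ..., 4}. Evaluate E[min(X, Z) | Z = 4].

Outcomes with Z = 4: (1,4), (2,4), (3,4), each with probability 1/12.
E[min(X, Z) | Z = 4] = (1 + 2 + 3) / 3 = 2.

2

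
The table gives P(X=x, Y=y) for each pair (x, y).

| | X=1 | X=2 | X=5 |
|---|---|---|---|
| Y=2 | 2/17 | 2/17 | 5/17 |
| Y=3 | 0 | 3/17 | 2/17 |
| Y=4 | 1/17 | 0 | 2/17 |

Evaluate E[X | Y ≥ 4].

P(Y ≥ 4) = 3/17.
Σ X·P over the event = 1·(1/17) + 5·(2/17) = 11/17.
E[X | Y ≥ 4] = (11/17) / (3/17) = 11/3.

11/3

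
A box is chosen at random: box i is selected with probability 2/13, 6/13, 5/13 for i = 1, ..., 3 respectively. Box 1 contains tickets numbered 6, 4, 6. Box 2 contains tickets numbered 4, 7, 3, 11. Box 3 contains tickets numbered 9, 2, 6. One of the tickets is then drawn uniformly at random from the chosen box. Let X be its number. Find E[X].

153/26

E[X | box 1] = (6+4+6)/3 = 16/3.
E[X | box 2] = (4+7+3+11)/4 = 25/4.
E[X | box 3] = (9+2+6)/3 = 17/3.
By the law of total expectation,
E[X] = (2/13)·(16/3) + (6/13)·(25/4) + (5/13)·(17/3) = 153/26.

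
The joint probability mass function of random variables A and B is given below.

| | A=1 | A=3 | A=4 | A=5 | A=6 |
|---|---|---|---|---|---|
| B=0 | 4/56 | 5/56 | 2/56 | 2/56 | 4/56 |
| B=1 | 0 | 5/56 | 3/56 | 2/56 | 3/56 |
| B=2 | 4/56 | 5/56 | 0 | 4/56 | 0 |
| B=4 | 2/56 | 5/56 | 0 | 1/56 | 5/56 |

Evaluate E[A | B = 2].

P(B = 2) = 13/56.
Σ A·P over the event = 1·(4/56) + 3·(5/56) + 5·(4/56) = 39/56.
E[A | B = 2] = (39/56) / (13/56) = 3.

3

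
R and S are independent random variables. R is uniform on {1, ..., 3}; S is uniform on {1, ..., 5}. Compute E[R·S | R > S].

11/3

Outcomes with R > S: (2,1), (3,1), (3,2), each with probability 1/15.
E[R·S | R > S] = (2 + 3 + 6) / 3 = 11/3.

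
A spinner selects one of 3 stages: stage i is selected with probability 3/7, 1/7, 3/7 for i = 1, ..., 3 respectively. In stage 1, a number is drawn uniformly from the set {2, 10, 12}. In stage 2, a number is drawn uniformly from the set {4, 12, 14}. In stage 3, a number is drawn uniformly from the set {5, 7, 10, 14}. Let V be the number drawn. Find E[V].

E[V | stage 1] = (2+10+12)/3 = 8.
E[V | stage 2] = (4+12+14)/3 = 10.
E[V | stage 3] = (5+7+10+14)/4 = 9.
By the law of total expectation,
E[V] = (3/7)·(8) + (1/7)·(10) + (3/7)·(9) = 61/7.

61/7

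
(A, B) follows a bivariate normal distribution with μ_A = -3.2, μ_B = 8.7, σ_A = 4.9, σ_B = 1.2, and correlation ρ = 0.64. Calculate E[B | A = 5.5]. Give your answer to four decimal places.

For a bivariate normal, E[B | A=x] = μ_B + ρ·(σ_B/σ_A)·(x − μ_A).
E[B | A=5.5] = 8.7 + (0.64)·(1.2/4.9)·(5.5 − (-3.2)) = 8.7 + (0.15673)·(8.7) = 10.0636.

10.0636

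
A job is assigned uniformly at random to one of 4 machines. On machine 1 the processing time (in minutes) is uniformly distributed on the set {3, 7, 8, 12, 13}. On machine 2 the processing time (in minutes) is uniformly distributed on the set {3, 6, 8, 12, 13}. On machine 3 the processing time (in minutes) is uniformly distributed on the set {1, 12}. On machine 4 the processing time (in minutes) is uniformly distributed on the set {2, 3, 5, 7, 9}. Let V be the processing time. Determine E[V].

287/40

E[V | machine 1] = (3+7+8+12+13)/5 = 43/5.
E[V | machine 2] = (3+6+8+12+13)/5 = 42/5.
E[V | machine 3] = (1+12)/2 = 13/2.
E[V | machine 4] = (2+3+5+7+9)/5 = 26/5.
By the law of total expectation,
E[V] = (1/4)·(43/5) + (1/4)·(42/5) + (1/4)·(13/2) + (1/4)·(26/5) = 287/40.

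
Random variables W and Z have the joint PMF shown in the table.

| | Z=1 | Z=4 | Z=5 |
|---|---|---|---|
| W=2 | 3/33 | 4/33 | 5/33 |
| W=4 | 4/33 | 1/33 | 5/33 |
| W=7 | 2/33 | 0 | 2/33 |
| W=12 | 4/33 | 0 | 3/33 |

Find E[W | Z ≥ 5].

P(Z ≥ 5) = 5/11.
Σ W·P over the event = 2·(5/33) + 4·(5/33) + 7·(2/33) + 12·(3/33) = 80/33.
E[W | Z ≥ 5] = (80/33) / (5/11) = 16/3.

16/3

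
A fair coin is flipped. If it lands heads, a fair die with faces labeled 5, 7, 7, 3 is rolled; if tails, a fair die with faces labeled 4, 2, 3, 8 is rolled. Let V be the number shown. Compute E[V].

39/8

E[V | heads] = (5+7+7+3)/4 = 11/2.
E[V | tails] = (4+2+3+8)/4 = 17/4.
E[V] = (1/2)·(11/2) + (1/2)·(17/4) = 39/8.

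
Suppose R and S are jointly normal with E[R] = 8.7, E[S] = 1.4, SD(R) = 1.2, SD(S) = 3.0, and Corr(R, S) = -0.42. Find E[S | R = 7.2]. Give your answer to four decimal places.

2.9750

E[S | R=x] = μ_S + ρ(σ_S/σ_R)(x − μ_R) for jointly normal variables.
E[S | R=7.2] = 1.4 + (-0.42)·(3.0/1.2)·(7.2 − (8.7)) = 1.4 + (-1.05)·(-1.5) = 2.9750.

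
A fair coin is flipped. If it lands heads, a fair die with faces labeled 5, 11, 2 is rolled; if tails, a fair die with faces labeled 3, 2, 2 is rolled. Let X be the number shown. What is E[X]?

25/6

E[X | heads] = (5+11+2)/3 = 6.
E[X | tails] = (3+2+2)/3 = 7/3.
By the law of total expectation,
E[X] = (1/2)·(6) + (1/2)·(7/3) = 25/6.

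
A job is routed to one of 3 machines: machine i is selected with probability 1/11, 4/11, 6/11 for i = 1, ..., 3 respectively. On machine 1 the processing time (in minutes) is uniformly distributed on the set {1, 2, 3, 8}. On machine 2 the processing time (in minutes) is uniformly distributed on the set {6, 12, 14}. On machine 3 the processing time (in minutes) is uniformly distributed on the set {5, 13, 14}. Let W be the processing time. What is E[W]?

661/66

E[W | machine 1] = (1+2+3+8)/4 = 7/2.
E[W | machine 2] = (6+12+14)/3 = 32/3.
E[W | machine 3] = (5+13+14)/3 = 32/3.
E[W] = (1/11)·(7/2) + (4/11)·(32/3) + (6/11)·(32/3) = 661/66.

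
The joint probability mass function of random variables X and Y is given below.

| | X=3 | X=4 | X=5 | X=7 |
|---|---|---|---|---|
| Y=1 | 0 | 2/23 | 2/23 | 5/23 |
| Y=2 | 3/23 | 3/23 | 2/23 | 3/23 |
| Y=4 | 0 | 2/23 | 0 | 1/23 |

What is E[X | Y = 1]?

53/9

P(Y = 1) = 9/23.
Σ X·P over the event = 4·(2/23) + 5·(2/23) + 7·(5/23) = 53/23.
E[X | Y = 1] = (53/23) / (9/23) = 53/9.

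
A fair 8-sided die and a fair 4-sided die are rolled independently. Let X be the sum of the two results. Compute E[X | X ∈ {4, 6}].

P(X ∈ {4, 6}) = 7/32.
Σ over the event: 4·3/32 + 6·1/8 = 9/8.
E[X | X ∈ {4, 6}] = (9/8) / (7/32) = 36/7.

36/7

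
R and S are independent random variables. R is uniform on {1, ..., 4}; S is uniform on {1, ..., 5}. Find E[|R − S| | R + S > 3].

28/17

P(R + S > 3) = 17/20.
Summing |R−S|·P(x,y) over outcomes with R + S > 3 gives 7/5.
E[|R − S| | R + S > 3] = (7/5) / (17/20) = 28/17.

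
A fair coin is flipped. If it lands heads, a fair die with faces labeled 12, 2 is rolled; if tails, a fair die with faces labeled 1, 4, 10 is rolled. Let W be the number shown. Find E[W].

6

E[W | heads] = (12+2)/2 = 7.
E[W | tails] = (1+4+10)/3 = 5.
By the law of total expectation,
E[W] = (1/2)·(7) + (1/2)·(5) = 6.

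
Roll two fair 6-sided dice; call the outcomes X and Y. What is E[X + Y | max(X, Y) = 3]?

24/5

Outcomes with max(X, Y) = 3: (1,3), (2,3), (3,1), (3,2), (3,3), each with probability 1/36.
E[X + Y | max(X, Y) = 3] = (4 + 5 + 4 + 5 + 6) / 5 = 24/5.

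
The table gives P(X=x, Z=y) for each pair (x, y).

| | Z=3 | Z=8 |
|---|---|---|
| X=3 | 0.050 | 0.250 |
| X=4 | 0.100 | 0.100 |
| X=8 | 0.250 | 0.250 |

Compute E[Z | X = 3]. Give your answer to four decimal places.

P(X = 3) = 0.300.
Σ Z·P over the event = 3·(0.050) + 8·(0.250) = 2.150.
E[Z | X = 3] = (2.150) / (0.300) = 7.1667.

7.1667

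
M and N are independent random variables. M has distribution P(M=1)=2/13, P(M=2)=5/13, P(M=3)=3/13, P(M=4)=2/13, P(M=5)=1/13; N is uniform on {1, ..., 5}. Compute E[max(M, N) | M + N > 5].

P(M + N > 5) = 34/65.
Summing max(M,N)·P(x,y) over outcomes with M + N > 5 gives 30/13.
E[max(M, N) | M + N > 5] = (30/13) / (34/65) = 75/17.

75/17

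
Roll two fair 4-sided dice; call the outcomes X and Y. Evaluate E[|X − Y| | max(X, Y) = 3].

Outcomes with max(X, Y) = 3: (1,3), (2,3), (3,1), (3,2), (3,3), each with probability 1/16.
E[|X − Y| | max(X, Y) = 3] = (2 + 1 + 2 + 1 + 0) / 5 = 6/5.

6/5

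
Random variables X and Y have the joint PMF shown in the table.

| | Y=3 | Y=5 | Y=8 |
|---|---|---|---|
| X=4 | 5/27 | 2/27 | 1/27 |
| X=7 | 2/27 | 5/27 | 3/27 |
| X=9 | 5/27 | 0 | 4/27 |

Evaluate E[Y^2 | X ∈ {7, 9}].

636/19

P(X ∈ {7, 9}) = 19/27.
Σ Y^2·P over the event = 9·(2/27) + 25·(5/27) + 64·(3/27) + 9·(5/27) + 64·(4/27) = 212/9.
E[Y^2 | X ∈ {7, 9}] = (212/9) / (19/27) = 636/19.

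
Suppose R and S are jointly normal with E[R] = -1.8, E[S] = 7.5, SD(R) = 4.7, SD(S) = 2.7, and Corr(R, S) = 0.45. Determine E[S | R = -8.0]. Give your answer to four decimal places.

5.8972

The regression of S on R has slope ρ·σ_S/σ_R and passes through (μ_R, μ_S).
E[S | R=-8.0] = 7.5 + (0.45)·(2.7/4.7)·(-8.0 − (-1.8)) = 7.5 + (0.25851)·(-6.2) = 5.8972.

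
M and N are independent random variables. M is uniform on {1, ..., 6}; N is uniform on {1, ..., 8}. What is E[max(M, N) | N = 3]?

4

Outcomes with N = 3: (1,3), (2,3), (3,3), (4,3), (5,3), (6,3), each with probability 1/48.
E[max(M, N) | N = 3] = (3 + 3 + 3 + 4 + 5 + 6) / 6 = 4.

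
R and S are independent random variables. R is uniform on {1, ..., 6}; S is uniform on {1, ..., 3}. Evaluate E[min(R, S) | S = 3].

5/2

Outcomes with S = 3: (1,3), (2,3), (3,3), (4,3), (5,3), (6,3), each with probability 1/18.
E[min(R, S) | S = 3] = (1 + 2 + 3 + 3 + 3 + 3) / 6 = 5/2.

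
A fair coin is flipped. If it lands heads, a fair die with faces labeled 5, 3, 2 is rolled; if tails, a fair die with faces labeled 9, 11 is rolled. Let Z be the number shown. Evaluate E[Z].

20/3

E[Z | heads] = (5+3+2)/3 = 10/3.
E[Z | tails] = (9+11)/2 = 10.
E[Z] = (1/2)·(10/3) + (1/2)·(10) = 20/3.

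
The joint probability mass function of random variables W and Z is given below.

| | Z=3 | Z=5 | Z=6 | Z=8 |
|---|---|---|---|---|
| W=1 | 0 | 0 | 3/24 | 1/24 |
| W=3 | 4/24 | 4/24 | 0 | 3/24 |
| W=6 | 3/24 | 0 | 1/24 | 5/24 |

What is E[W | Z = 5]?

3

P(Z = 5) = 1/6.
Σ W·P over the event = 3·(4/24) = 1/2.
E[W | Z = 5] = (1/2) / (1/6) = 3.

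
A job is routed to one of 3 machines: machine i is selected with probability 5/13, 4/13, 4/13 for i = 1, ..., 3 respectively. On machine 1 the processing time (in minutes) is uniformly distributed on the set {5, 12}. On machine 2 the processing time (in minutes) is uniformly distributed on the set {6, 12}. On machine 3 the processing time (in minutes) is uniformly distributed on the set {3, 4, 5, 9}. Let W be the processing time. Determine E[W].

199/26

E[W | machine 1] = (5+12)/2 = 17/2.
E[W | machine 2] = (6+12)/2 = 9.
E[W | machine 3] = (3+4+5+9)/4 = 21/4.
By the law of total expectation,
E[W] = (5/13)·(17/2) + (4/13)·(9) + (4/13)·(21/4) = 199/26.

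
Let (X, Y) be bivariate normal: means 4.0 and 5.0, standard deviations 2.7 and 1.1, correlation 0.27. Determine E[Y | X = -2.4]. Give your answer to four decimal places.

4.2960

For a bivariate normal, E[Y | X=x] = μ_Y + ρ·(σ_Y/σ_X)·(x − μ_X).
E[Y | X=-2.4] = 5.0 + (0.27)·(1.1/2.7)·(-2.4 − (4.0)) = 5.0 + (0.11)·(-6.4) = 4.2960.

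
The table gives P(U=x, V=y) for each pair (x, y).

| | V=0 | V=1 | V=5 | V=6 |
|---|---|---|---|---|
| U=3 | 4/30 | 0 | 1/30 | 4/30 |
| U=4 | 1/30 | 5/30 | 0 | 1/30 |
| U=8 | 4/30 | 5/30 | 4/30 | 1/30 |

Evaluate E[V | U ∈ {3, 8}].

60/23

P(U ∈ {3, 8}) = 23/30.
Σ V·P over the event = 0·(4/30) + 5·(1/30) + 6·(4/30) + 0·(4/30) + 1·(5/30) + 5·(4/30) + 6·(1/30) = 2.
E[V | U ∈ {3, 8}] = (2) / (23/30) = 60/23.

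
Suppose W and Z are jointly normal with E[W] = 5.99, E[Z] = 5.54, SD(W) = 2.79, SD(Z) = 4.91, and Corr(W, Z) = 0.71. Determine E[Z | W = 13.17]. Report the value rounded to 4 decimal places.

14.5114

E[Z | W=x] = μ_Z + ρ(σ_Z/σ_W)(x − μ_W) for jointly normal variables.
E[Z | W=13.17] = 5.54 + (0.71)·(4.91/2.79)·(13.17 − (5.99)) = 5.54 + (1.2495)·(7.18) = 14.5114.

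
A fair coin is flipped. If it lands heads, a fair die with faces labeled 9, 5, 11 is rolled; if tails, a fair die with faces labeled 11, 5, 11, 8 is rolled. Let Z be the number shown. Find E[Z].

E[Z | heads] = (9+5+11)/3 = 25/3.
E[Z | tails] = (11+5+11+8)/4 = 35/4.
E[Z] = (1/2)·(25/3) + (1/2)·(35/4) = 205/24.

205/24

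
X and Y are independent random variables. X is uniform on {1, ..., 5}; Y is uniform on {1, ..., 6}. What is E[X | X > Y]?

4

Outcomes with X > Y: (2,1), (3,1), (3,2), (4,1), (4,2), (4,3), (5,1), (5,2), (5,3), (5,4), each with probability 1/30.
E[X | X > Y] = (2 + 3 + 3 + 4 + 4 + 4 + 5 + 5 + 5 + 5) / 10 = 4.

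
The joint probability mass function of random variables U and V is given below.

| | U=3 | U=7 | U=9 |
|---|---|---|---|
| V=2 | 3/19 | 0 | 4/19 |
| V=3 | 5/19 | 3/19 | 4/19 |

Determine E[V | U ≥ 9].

5/2

P(U ≥ 9) = 8/19.
Summing V·P(U=x,V=y) over the conditioning event gives 20/19.
E[V | U ≥ 9] = (20/19) / (8/19) = 5/2.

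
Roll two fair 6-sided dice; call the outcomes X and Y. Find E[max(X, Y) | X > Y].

P(X > Y) = 5/12.
Summing max(X,Y)·P(x,y) over outcomes with X > Y gives 35/18.
E[max(X, Y) | X > Y] = (35/18) / (5/12) = 14/3.

14/3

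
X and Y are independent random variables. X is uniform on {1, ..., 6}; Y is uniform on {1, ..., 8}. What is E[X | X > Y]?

P(X > Y) = 5/16.
Summing X·P(x,y) over outcomes with X > Y gives 35/24.
E[X | X > Y] = (35/24) / (5/16) = 14/3.

14/3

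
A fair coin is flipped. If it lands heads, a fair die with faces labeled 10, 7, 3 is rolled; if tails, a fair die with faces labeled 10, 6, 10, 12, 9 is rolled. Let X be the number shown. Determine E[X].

241/30

E[X | heads] = (10+7+3)/3 = 20/3.
E[X | tails] = (10+6+10+12+9)/5 = 47/5.
By the law of total expectation,
E[X] = (1/2)·(20/3) + (1/2)·(47/5) = 241/30.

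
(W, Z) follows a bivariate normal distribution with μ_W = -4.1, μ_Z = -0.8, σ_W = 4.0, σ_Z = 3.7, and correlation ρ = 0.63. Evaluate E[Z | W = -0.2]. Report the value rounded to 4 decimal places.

For a bivariate normal, E[Z | W=x] = μ_Z + ρ·(σ_Z/σ_W)·(x − μ_W).
E[Z | W=-0.2] = -0.8 + (0.63)·(3.7/4.0)·(-0.2 − (-4.1)) = -0.8 + (0.58275)·(3.9) = 1.4727.

1.4727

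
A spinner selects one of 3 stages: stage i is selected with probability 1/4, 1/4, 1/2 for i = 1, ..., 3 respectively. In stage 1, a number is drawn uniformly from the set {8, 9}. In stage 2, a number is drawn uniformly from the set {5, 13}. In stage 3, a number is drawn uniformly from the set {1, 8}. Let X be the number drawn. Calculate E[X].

E[X | stage 1] = (8+9)/2 = 17/2.
E[X | stage 2] = (5+13)/2 = 9.
E[X | stage 3] = (1+8)/2 = 9/2.
E[X] = (1/4)·(17/2) + (1/4)·(9) + (1/2)·(9/2) = 53/8.

53/8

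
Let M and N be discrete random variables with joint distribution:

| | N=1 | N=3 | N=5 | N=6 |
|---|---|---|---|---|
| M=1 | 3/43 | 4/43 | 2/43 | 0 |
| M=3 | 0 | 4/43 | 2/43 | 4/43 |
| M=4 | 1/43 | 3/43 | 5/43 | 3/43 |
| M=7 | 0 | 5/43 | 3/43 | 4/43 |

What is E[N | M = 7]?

9/2

P(M = 7) = 12/43.
Σ N·P over the event = 3·(5/43) + 5·(3/43) + 6·(4/43) = 54/43.
E[N | M = 7] = (54/43) / (12/43) = 9/2.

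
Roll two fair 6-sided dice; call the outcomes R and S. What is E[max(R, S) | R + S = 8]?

Outcomes with R + S = 8: (2,6), (3,5), (4,4), (5,3), (6,2), each with probability 1/36.
E[max(R, S) | R + S = 8] = (6 + 5 + 4 + 5 + 6) / 5 = 26/5.

26/5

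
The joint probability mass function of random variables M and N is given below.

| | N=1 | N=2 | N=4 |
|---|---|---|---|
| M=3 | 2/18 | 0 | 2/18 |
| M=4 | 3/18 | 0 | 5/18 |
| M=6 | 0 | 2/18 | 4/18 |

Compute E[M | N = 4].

50/11

P(N = 4) = 11/18.
Σ M·P over the event = 3·(2/18) + 4·(5/18) + 6·(4/18) = 25/9.
E[M | N = 4] = (25/9) / (11/18) = 50/11.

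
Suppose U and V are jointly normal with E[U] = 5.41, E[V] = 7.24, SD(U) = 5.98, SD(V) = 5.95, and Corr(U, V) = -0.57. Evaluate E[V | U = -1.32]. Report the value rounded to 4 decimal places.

11.0569

The regression of V on U has slope ρ·σ_V/σ_U and passes through (μ_U, μ_V).
E[V | U=-1.32] = 7.24 + (-0.57)·(5.95/5.98)·(-1.32 − (5.41)) = 7.24 + (-0.56714)·(-6.73) = 11.0569.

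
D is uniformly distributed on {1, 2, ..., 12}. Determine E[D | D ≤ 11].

Given D ≤ 11, D is equally likely to be any of {1, 2, 3, 4, 5, 6, 7, 8, 9, 10, 11}.
E[D | D ≤ 11] = (1 + 2 + 3 + 4 + 5 + 6 + 7 + 8 + 9 + 10 + 11) / 11 = 6.

6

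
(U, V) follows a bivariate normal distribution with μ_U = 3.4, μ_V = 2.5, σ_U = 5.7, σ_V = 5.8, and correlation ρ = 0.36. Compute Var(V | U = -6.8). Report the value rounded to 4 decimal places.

For a bivariate normal, Var(V | U=x) = σ_V²(1 − ρ²).
Var(V | U=-6.8) = (5.8)²·(1 − (0.36)²) = 33.64·0.8704 = 29.2803.

29.2803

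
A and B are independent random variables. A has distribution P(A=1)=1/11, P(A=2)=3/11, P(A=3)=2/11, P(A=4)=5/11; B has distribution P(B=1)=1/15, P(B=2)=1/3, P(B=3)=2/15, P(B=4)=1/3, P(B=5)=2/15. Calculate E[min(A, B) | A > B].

2

P(A > B) = 1/3.
Summing min(A,B)·P(x,y) over outcomes with A > B gives 2/3.
E[min(A, B) | A > B] = (2/3) / (1/3) = 2.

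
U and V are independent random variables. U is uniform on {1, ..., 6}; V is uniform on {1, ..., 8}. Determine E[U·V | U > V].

P(U > V) = 5/16.
Summing UV·P(x,y) over outcomes with U > V gives 175/48.
E[U·V | U > V] = (175/48) / (5/16) = 35/3.

35/3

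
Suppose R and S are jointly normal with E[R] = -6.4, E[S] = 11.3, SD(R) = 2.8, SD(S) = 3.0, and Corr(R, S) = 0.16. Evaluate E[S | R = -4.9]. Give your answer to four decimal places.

11.5571

E[S | R=x] = μ_S + ρ(σ_S/σ_R)(x − μ_R) for jointly normal variables.
E[S | R=-4.9] = 11.3 + (0.16)·(3.0/2.8)·(-4.9 − (-6.4)) = 11.3 + (0.17143)·(1.5) = 11.5571.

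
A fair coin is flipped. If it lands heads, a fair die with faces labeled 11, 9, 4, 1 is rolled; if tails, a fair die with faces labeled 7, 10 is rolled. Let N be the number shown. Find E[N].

E[N | heads] = (11+9+4+1)/4 = 25/4.
E[N | tails] = (7+10)/2 = 17/2.
By the law of total expectation,
E[N] = (1/2)·(25/4) + (1/2)·(17/2) = 59/8.

59/8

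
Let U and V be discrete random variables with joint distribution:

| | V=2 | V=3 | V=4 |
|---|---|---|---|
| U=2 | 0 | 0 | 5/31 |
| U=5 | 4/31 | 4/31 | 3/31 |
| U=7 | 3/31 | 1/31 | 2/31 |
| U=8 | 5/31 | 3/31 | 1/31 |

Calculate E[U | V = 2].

27/4

P(V = 2) = 12/31.
Summing U·P(U=x,V=y) over the conditioning event gives 81/31.
E[U | V = 2] = (81/31) / (12/31) = 27/4.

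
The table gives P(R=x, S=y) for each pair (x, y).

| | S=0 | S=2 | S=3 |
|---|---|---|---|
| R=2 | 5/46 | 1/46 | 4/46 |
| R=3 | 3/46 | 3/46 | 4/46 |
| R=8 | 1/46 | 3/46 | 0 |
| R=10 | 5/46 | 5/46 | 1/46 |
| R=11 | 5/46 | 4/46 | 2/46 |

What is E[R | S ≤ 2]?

P(S ≤ 2) = 35/46.
Summing R·P(R=x,S=y) over the conditioning event gives 261/46.
E[R | S ≤ 2] = (261/46) / (35/46) = 261/35.

261/35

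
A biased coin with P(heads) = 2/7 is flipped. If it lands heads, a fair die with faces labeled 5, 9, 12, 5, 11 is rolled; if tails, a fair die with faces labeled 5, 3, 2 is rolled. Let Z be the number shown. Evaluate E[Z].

502/105

E[Z | heads] = (5+9+12+5+11)/5 = 42/5.
E[Z | tails] = (5+3+2)/3 = 10/3.
E[Z] = (2/7)·(42/5) + (5/7)·(10/3) = 502/105.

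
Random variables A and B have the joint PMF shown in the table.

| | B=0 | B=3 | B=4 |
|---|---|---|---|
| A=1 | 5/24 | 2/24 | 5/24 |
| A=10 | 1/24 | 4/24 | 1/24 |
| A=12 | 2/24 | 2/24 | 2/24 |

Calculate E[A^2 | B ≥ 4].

393/8

P(B ≥ 4) = 1/3.
Σ A^2·P over the event = 1·(5/24) + 100·(1/24) + 144·(2/24) = 131/8.
E[A^2 | B ≥ 4] = (131/8) / (1/3) = 393/8.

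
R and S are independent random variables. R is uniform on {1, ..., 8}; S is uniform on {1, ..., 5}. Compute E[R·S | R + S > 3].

535/37

P(R + S > 3) = 37/40.
Summing RS·P(x,y) over outcomes with R + S > 3 gives 107/8.
E[R·S | R + S > 3] = (107/8) / (37/40) = 535/37.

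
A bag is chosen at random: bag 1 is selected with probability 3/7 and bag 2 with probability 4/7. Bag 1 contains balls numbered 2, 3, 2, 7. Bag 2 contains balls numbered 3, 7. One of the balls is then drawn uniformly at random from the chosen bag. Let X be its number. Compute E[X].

E[X | bag 1] = (2+3+2+7)/4 = 7/2.
E[X | bag 2] = (3+7)/2 = 5.
E[X] = (3/7)·(7/2) + (4/7)·(5) = 61/14.

61/14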